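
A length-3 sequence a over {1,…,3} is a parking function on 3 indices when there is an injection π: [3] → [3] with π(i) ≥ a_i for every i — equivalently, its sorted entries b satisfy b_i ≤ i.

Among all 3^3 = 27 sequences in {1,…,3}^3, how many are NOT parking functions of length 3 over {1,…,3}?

11

|PF(3,3)| = 1·4^2 = 1 · 16 = 16 [KW]
E.g. (3,3,3) → sorted (3,3,3): b_1=3>1, not a PF.
So 27 − 16 = 11 fail.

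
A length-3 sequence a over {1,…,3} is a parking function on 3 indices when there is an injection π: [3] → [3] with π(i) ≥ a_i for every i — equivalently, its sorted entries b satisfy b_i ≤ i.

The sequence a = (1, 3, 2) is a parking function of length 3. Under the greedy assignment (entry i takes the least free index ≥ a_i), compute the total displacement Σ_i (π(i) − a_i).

0

Σπ = 3·4/2 = 6 (π permutes [3]); Σa = 1+3+2 = 6; disp = 6−6 = 0.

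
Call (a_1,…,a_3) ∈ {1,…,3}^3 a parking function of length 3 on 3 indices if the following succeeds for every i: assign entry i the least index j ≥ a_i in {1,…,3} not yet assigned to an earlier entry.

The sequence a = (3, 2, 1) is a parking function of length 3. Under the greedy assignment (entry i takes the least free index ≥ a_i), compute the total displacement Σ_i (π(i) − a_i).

0

Σπ = 3·4/2 = 6 (π permutes [3]); Σa = 3+2+1 = 6; disp = 6−6 = 0.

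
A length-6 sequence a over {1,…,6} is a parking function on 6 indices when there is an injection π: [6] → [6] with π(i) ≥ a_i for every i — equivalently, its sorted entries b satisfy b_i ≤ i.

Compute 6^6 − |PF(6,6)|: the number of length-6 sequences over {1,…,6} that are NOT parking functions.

29849

|PF| = (6+1−6)·(6+1)^{6−1} = 1·16807 = 16807 (Pollak)
Example (4,2,3,6,4,4) → sorted (2,3,4,4,4,6): b_1=2>1, not a PF.
So 46656 − 16807 = 29849 fail.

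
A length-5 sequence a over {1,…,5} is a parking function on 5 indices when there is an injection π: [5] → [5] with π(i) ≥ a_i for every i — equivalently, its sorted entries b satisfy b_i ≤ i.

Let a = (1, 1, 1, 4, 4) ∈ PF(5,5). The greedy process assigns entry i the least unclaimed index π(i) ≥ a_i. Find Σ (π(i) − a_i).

4

Σπ = 15 ({1..5} each once); Σa = 1+1+1+4+4 = 11; disp = 15−11 = 4.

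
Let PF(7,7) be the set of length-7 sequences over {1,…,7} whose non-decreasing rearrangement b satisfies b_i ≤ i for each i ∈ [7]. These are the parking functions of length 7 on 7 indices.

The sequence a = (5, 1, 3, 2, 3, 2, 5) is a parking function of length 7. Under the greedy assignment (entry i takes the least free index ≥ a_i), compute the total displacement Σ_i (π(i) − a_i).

7

Σπ(i) = 1+…+7 = 28; Σa = 5+1+3+2+3+2+5 = 21; disp = 28−21 = 7.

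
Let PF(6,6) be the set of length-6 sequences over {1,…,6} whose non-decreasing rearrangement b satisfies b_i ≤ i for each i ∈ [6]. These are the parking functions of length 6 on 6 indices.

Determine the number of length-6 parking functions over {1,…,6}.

16807

Count = 1·7^5 = 1×16807 = 16807 (Pollak)
E.g. (5,4,3,1,4,1) → sorted (1,1,3,4,4,5): b_i ≤ i ∀i, a PF.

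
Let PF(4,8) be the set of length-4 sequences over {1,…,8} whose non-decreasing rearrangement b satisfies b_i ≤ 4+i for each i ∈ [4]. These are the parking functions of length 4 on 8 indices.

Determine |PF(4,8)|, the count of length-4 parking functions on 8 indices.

3645

#PF = (8+1−4)·(8+1)^{4−1} = 5·729 = 3645 [KW]
Example (1,1,2,3) → sorted (1,1,2,3): b_i ≤ 4+i ∀i, a PF.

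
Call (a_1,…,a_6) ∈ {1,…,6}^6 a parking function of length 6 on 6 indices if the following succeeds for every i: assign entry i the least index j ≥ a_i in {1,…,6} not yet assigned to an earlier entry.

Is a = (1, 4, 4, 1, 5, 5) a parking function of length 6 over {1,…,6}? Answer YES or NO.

Rearranged: b = (1, 1, 4, 4, 5, 5).
  b_1=1 ≤ 1
  b_2=1 ≤ 2
  b_3=4 > 3
  fails at i=3 ⇒ NO

NO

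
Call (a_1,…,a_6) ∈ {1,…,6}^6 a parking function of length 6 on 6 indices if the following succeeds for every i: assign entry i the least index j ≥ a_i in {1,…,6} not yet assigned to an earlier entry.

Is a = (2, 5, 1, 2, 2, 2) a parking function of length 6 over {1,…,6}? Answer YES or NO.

Sorted: b = (1, 2, 2, 2, 2, 5).
  b_1=1 ≤ 1
  b_2=2 ≤ 2
  b_3=2 ≤ 3
  b_4=2 ≤ 4
  b_5=2 ≤ 5
  b_6=5 ≤ 6
All bounds hold ⇒ YES

YES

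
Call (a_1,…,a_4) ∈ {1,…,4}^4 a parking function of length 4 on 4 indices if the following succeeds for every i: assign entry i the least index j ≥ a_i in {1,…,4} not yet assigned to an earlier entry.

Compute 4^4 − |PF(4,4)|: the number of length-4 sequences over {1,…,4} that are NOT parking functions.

|PF| = (4+1−4)·(4+1)^{4−1} = 1×125 = 125 (Konheim–Weiss)
Check (2,4,3,3) → sorted (2,3,3,4): b_1=2>1, not a PF.
So 256 − 125 = 131 fail.

131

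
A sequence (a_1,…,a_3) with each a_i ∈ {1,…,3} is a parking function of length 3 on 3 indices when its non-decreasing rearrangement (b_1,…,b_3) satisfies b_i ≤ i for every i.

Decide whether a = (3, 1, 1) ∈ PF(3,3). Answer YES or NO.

YES

Sorted: b = (1, 1, 3).
  b_1=1 ≤ 1
  b_2=1 ≤ 2
  b_3=3 ≤ 3
All bounds hold ⇒ YES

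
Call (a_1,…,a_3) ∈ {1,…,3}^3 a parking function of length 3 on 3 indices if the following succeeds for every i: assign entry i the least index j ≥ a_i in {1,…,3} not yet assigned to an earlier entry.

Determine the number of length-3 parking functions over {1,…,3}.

16

Count = (3+1−3)·(3+1)^{3−1} = 1 · 16 = 16 (Pollak)
Example (2,1,3) → sorted (1,2,3): b_i ≤ i ∀i, a PF.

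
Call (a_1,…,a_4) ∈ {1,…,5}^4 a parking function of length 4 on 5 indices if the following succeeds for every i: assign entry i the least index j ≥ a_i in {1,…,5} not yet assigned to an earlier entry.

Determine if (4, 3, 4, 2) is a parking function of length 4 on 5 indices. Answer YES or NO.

YES

Rearranged: b = (2, 3, 4, 4).
  b_1=2 ≤ 2
  b_2=3 ≤ 3
  b_3=4 ≤ 4
  b_4=4 ≤ 5
All bounds hold ⇒ YES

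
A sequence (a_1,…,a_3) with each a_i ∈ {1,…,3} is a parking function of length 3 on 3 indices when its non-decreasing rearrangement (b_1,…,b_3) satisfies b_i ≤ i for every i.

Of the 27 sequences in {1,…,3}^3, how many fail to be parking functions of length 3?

11

|PF| = (3−3+1)·(3+1)^(3−1) = 1·16 = 16 (Konheim–Weiss)
Example (3,3,1) → sorted (1,3,3): b_2=3>2, not a PF.
So 27 − 16 = 11 fail.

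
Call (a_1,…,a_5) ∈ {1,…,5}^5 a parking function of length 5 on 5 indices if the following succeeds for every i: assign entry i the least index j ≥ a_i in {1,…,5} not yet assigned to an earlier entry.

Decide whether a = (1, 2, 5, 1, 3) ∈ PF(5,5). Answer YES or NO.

Rearranged: b = (1, 1, 2, 3, 5).
  b_1=1 ≤ 1
  b_2=1 ≤ 2
  b_3=2 ≤ 3
  b_4=3 ≤ 4
  b_5=5 ≤ 5
All bounds hold ⇒ YES

YES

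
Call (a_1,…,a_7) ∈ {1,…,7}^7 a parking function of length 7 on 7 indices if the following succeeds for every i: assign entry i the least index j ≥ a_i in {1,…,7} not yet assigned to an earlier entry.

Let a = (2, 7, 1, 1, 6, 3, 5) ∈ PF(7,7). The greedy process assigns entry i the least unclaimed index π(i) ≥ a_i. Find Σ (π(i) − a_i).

3

Σπ = 28 ({1..7} each once); Σa = 2+7+1+1+6+3+5 = 25; disp = 28−25 = 3.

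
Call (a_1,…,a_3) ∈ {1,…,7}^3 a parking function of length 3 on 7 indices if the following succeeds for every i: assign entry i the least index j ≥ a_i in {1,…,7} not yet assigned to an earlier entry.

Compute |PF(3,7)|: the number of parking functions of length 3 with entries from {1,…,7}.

|PF| = (8−3)·8^(3−1) = 5 · 64 = 320
E.g. (5,1,2) → sorted (1,2,5): b_i ≤ 4+i ∀i, a PF.

320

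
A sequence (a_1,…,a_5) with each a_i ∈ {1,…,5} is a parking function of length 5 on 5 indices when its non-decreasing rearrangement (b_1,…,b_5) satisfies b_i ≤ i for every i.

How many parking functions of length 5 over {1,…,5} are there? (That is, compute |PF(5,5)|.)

1296

#PF = (6−5)·6^(5−1) = 1·1296 = 1296 (Pollak)
Example (1,3,5,1,2) → sorted (1,1,2,3,5): b_i ≤ i ∀i, a PF.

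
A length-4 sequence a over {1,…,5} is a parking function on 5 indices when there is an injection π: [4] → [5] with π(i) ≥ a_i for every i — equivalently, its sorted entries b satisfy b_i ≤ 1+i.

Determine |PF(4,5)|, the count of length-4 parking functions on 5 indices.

432

|PF| = (5+1−4)·(5+1)^{4−1} = 2 · 216 = 432 [KW]
One tuple (2,2,1,3) → sorted (1,2,2,3): b_i ≤ 1+i ∀i, a PF.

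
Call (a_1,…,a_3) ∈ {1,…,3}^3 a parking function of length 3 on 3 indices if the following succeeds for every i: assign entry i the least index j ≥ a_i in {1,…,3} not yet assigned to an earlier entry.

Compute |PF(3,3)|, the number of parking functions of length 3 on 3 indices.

|PF| = 1·4^2 = 1 · 16 = 16 (Pollak)
One tuple (1,1,3) → sorted (1,1,3): b_i ≤ i ∀i, a PF.

16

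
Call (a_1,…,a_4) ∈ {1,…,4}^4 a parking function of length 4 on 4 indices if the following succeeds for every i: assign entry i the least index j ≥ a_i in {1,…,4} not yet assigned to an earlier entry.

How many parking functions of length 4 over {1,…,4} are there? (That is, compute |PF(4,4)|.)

125

Count = (4+1−4)·(4+1)^{4−1} = 1 · 125 = 125 (Pollak)
Check (1,2,3,4) → sorted (1,2,3,4): b_i ≤ i ∀i, a PF.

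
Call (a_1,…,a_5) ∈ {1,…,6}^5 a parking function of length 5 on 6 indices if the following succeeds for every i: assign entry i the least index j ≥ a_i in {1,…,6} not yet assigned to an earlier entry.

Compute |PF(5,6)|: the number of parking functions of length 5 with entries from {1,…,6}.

4802

|PF| = (6+1−5)·(6+1)^{5−1} = 2 · 2401 = 4802 [KW]
E.g. (2,6,1,2,3) → sorted (1,2,2,3,6): b_i ≤ 1+i ∀i, a PF.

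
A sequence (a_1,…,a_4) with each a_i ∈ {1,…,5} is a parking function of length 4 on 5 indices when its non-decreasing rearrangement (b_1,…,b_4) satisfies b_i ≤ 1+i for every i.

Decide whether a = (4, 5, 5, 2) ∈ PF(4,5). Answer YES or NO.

Rearranged: b = (2, 4, 5, 5).
  b_1=2 ≤ 2
  b_2=4 > 3
  fails at i=2 ⇒ NO

NO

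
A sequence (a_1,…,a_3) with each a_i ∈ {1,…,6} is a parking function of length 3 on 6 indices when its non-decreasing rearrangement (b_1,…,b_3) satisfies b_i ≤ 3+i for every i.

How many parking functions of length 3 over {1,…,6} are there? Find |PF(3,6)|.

196

#PF = 4·7^2 = 4 · 49 = 196 [KW]
One tuple (2,2,3) → sorted (2,2,3): b_i ≤ 3+i ∀i, a PF.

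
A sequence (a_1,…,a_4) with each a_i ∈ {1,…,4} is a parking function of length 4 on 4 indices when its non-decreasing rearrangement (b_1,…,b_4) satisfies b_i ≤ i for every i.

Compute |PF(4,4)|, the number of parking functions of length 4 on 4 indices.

125

|PF| = 1·5^3 = 1 · 125 = 125 [KW]
One tuple (1,1,3,4) → sorted (1,1,3,4): b_i ≤ i ∀i, a PF.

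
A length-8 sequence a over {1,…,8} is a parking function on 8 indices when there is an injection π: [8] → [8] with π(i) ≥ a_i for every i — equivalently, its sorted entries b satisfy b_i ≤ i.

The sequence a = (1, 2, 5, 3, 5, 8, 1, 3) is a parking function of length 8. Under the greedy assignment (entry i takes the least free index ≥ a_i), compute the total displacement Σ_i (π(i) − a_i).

8

Σπ = 8·9/2 = 36 (π permutes [8]); Σa = 1+2+5+3+5+8+1+3 = 28; disp = 36−28 = 8.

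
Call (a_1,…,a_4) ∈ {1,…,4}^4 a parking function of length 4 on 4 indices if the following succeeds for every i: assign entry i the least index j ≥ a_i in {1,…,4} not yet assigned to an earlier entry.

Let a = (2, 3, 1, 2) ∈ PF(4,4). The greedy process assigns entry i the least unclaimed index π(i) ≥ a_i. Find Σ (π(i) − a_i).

Σπ(i) = 1+…+4 = 10; Σa = 2+3+1+2 = 8; disp = 10−8 = 2.

2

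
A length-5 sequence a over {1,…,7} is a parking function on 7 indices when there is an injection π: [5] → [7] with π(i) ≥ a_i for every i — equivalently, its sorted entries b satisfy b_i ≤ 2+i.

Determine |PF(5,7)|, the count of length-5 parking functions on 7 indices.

#PF = 3·8^4 = 3 · 4096 = 12288
E.g. (5,7,1,4,2) → sorted (1,2,4,5,7): b_i ≤ 2+i ∀i, a PF.

12288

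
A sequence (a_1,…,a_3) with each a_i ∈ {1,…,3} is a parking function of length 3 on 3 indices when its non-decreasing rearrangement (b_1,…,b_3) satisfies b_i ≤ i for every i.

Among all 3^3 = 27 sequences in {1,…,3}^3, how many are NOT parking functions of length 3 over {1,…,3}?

|PF(3,3)| = (3+1−3)·(3+1)^{3−1} = 1 · 16 = 16 [KW]
One tuple (2,2,3) → sorted (2,2,3): b_1=2>1, not a PF.
So 27 − 16 = 11 fail.

11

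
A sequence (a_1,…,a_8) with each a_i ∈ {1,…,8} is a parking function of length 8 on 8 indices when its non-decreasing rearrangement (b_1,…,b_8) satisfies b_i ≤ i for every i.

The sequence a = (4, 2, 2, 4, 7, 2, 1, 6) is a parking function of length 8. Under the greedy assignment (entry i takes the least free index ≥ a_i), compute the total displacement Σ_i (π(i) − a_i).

8

Σπ(i) = 1+…+8 = 36; Σa = 4+2+2+4+7+2+1+6 = 28; disp = 36−28 = 8.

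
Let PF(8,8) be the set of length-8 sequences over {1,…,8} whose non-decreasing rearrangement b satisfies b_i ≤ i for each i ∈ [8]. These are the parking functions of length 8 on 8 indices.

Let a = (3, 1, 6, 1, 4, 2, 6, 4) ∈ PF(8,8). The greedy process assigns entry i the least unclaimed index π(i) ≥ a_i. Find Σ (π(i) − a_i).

Σπ = 36 ({1..8} each once); Σa = 3+1+6+1+4+2+6+4 = 27; disp = 36−27 = 9.

9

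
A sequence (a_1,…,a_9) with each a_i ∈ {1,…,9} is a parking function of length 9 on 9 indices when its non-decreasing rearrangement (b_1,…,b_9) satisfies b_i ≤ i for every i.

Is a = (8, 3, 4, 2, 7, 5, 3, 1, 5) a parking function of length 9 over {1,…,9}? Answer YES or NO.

YES

Rearranged: b = (1, 2, 3, 3, 4, 5, 5, 7, 8).
  b_1=1 ≤ 1
  b_2=2 ≤ 2
  b_3=3 ≤ 3
  b_4=3 ≤ 4
  b_5=4 ≤ 5
  b_6=5 ≤ 6
  b_7=5 ≤ 7
  b_8=7 ≤ 8
  b_9=8 ≤ 9
All bounds hold ⇒ YES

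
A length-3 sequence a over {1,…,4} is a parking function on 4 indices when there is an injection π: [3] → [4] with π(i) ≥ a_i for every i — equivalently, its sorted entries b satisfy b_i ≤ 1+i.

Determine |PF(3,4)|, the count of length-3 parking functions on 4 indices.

50

Count = (4+1−3)·(4+1)^{3−1} = 2 · 25 = 50 [KW]
E.g. (2,2,4) → sorted (2,2,4): b_i ≤ 1+i ∀i, a PF.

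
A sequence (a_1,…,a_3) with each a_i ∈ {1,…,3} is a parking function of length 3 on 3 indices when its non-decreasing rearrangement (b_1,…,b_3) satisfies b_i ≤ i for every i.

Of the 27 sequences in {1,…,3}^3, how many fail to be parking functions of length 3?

|PF(3,3)| = (4−3)·4^(3−1) = 1×16 = 16
E.g. (3,3,3) → sorted (3,3,3): b_1=3>1, not a PF.
Total 27; non-PF = 27−16 = 11

11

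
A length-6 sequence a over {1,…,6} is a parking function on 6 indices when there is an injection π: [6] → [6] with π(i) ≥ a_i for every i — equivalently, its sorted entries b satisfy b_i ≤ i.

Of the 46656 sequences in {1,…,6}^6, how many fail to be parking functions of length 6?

29849

|PF| = (7−6)·7^(6−1) = 1·16807 = 16807 [KW]
E.g. (6,4,2,4,3,2) → sorted (2,2,3,4,4,6): b_1=2>1, not a PF.
6^6 − 16807 = 46656 − 16807 = 29849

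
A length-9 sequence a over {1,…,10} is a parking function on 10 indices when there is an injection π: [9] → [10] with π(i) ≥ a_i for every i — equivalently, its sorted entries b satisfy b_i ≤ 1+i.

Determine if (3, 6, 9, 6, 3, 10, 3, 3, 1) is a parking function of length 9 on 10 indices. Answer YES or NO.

Rearranged: b = (1, 3, 3, 3, 3, 6, 6, 9, 10).
  b_1=1 ≤ 2
  b_2=3 ≤ 3
  b_3=3 ≤ 4
  b_4=3 ≤ 5
  b_5=3 ≤ 6
  b_6=6 ≤ 7
  b_7=6 ≤ 8
  b_8=9 ≤ 9
  b_9=10 ≤ 10
All bounds hold ⇒ YES

YES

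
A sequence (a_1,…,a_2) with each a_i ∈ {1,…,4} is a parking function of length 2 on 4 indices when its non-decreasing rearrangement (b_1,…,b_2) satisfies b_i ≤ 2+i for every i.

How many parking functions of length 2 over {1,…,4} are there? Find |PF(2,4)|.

|PF| = 3·5^1 = 3×5 = 15 (Konheim–Weiss)
E.g. (1,3) → sorted (1,3): b_i ≤ 2+i ∀i, a PF.

15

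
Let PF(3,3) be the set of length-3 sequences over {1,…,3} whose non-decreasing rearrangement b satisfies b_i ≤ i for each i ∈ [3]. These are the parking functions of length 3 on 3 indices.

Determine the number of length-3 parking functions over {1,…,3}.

16

Count = (3−3+1)·(3+1)^(3−1) = 1 · 16 = 16 (Konheim–Weiss)
Check (3,1,2) → sorted (1,2,3): b_i ≤ i ∀i, a PF.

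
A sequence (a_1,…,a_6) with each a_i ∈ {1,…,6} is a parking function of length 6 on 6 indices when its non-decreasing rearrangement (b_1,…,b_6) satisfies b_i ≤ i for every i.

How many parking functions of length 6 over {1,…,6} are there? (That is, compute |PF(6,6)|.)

Count = 1·7^5 = 1×16807 = 16807
E.g. (2,1,1,2,1,3) → sorted (1,1,1,2,2,3): b_i ≤ i ∀i, a PF.

16807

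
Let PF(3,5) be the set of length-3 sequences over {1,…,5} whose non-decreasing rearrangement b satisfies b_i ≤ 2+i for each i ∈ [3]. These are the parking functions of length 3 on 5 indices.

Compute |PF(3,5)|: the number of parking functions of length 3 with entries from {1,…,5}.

|PF| = (5+1−3)·(5+1)^{3−1} = 3×36 = 108 (Pollak)
One tuple (4,3,4) → sorted (3,4,4): b_i ≤ 2+i ∀i, a PF.

108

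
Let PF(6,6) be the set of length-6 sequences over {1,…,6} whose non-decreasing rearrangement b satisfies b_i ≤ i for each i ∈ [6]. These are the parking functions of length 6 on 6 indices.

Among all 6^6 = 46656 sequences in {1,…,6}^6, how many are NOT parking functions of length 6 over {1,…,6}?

29849

#PF = (6+1−6)·(6+1)^{6−1} = 1·16807 = 16807 (Konheim–Weiss)
Example (6,3,5,2,4,2) → sorted (2,2,3,4,5,6): b_1=2>1, not a PF.
6^6 − 16807 = 46656 − 16807 = 29849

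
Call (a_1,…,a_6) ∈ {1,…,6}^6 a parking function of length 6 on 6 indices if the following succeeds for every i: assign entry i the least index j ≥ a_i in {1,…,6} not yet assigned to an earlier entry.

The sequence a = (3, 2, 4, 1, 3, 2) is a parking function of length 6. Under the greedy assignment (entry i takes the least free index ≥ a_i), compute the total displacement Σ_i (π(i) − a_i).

Σπ = 21 ({1..6} each once); Σa = 3+2+4+1+3+2 = 15; disp = 21−15 = 6.

6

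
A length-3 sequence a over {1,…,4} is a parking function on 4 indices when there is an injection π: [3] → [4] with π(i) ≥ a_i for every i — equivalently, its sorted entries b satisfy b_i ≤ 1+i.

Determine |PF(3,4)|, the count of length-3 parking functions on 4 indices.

Count = (4−3+1)·(4+1)^(3−1) = 2×25 = 50 (Pollak)
One tuple (1,1,1) → sorted (1,1,1): b_i ≤ 1+i ∀i, a PF.

50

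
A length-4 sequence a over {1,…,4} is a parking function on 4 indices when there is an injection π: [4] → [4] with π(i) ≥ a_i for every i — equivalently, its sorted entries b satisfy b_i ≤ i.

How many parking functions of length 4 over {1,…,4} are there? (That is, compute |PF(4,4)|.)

#PF = (4+1−4)·(4+1)^{4−1} = 1×125 = 125 (Pollak)
Example (1,4,3,2) → sorted (1,2,3,4): b_i ≤ i ∀i, a PF.

125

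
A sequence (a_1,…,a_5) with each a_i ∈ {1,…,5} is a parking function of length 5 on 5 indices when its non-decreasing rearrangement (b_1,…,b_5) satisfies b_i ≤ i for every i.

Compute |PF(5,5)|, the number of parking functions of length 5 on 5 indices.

Count = (5−5+1)·(5+1)^(5−1) = 1·1296 = 1296 (Pollak)
Check (3,1,3,1,4) → sorted (1,1,3,3,4): b_i ≤ i ∀i, a PF.

1296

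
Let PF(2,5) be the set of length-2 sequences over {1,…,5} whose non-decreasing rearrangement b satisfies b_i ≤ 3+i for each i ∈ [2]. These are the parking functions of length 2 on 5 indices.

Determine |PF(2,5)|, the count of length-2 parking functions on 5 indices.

24

#PF = (5−2+1)·(5+1)^(2−1) = 4·6 = 24
One tuple (1,5) → sorted (1,5): b_i ≤ 3+i ∀i, a PF.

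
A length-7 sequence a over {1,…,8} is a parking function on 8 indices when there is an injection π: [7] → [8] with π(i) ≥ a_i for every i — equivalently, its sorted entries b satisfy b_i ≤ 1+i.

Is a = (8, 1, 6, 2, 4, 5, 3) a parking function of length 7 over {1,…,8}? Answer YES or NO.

Order a: b = (1, 2, 3, 4, 5, 6, 8).
  b_1=1 ≤ 2
  b_2=2 ≤ 3
  b_3=3 ≤ 4
  b_4=4 ≤ 5
  b_5=5 ≤ 6
  b_6=6 ≤ 7
  b_7=8 ≤ 8
All bounds hold ⇒ YES

YES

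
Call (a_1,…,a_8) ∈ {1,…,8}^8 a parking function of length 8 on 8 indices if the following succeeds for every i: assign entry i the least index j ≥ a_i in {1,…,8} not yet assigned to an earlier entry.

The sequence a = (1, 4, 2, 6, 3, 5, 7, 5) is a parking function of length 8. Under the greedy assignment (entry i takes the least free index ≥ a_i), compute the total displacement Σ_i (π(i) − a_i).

Σπ = 36 ({1..8} each once); Σa = 1+4+2+6+3+5+7+5 = 33; disp = 36−33 = 3.

3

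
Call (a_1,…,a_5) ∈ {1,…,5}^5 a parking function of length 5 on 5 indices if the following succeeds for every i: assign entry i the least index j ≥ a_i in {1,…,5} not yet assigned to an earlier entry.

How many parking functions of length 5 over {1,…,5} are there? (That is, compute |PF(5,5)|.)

1296

Count = (5−5+1)·(5+1)^(5−1) = 1·1296 = 1296 (Pollak)
E.g. (3,1,4,4,2) → sorted (1,2,3,4,4): b_i ≤ i ∀i, a PF.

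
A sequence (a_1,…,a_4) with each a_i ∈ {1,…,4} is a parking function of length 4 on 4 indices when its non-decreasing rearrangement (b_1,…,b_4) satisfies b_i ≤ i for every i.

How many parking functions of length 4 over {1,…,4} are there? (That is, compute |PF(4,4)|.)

Count = (4+1−4)·(4+1)^{4−1} = 1 · 125 = 125 [KW]
E.g. (1,3,2,3) → sorted (1,2,3,3): b_i ≤ i ∀i, a PF.

125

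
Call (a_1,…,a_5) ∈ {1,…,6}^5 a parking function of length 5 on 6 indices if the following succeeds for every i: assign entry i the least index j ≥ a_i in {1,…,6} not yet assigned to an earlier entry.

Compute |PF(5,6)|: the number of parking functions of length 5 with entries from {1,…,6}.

4802

|PF| = 2·7^4 = 2×2401 = 4802
E.g. (3,5,2,1,1) → sorted (1,1,2,3,5): b_i ≤ 1+i ∀i, a PF.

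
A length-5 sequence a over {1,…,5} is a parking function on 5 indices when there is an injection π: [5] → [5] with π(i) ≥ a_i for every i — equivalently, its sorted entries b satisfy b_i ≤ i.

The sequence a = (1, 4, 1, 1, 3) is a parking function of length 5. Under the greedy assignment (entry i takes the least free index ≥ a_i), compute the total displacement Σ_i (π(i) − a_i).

Σπ = 15 ({1..5} each once); Σa = 1+4+1+1+3 = 10; disp = 15−10 = 5.

5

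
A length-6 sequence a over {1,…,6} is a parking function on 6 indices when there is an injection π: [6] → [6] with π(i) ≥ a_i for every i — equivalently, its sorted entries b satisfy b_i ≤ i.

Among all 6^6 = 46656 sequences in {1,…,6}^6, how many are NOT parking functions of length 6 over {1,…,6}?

#PF = (6+1−6)·(6+1)^{6−1} = 1×16807 = 16807 [KW]
One tuple (4,5,3,5,2,4) → sorted (2,3,4,4,5,5): b_1=2>1, not a PF.
6^6 − 16807 = 46656 − 16807 = 29849

29849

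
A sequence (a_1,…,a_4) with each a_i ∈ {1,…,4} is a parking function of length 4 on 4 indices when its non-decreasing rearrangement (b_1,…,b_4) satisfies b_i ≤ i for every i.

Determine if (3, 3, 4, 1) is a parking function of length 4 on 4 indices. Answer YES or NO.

Order a: b = (1, 3, 3, 4).
  b_1=1 ≤ 1
  b_2=3 > 2
  fails at i=2 ⇒ NO

NO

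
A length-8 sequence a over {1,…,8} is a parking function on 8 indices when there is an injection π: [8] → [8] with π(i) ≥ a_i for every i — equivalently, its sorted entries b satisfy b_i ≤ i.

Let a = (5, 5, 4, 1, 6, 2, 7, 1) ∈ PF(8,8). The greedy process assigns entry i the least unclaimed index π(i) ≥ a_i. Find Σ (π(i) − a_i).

5

Σπ = 36 ({1..8} each once); Σa = 5+5+4+1+6+2+7+1 = 31; disp = 36−31 = 5.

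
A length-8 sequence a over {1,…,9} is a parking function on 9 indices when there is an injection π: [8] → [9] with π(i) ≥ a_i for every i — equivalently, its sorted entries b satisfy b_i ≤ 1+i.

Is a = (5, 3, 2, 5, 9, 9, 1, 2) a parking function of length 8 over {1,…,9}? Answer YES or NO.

Sorted: b = (1, 2, 2, 3, 5, 5, 9, 9).
  b_1=1 ≤ 2
  b_2=2 ≤ 3
  b_3=2 ≤ 4
  b_4=3 ≤ 5
  b_5=5 ≤ 6
  b_6=5 ≤ 7
  b_7=9 > 8
  fails at i=7 ⇒ NO

NO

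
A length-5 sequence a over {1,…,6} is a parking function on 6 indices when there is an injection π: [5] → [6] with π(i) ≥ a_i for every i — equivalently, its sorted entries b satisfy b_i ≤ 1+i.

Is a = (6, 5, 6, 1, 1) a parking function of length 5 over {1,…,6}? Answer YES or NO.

Sorted: b = (1, 1, 5, 6, 6).
  b_1=1 ≤ 2
  b_2=1 ≤ 3
  b_3=5 > 4
  fails at i=3 ⇒ NO

NO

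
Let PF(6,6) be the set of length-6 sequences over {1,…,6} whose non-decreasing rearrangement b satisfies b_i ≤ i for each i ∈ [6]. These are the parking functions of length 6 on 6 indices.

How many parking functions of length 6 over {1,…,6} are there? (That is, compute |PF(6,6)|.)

16807

|PF| = (7−6)·7^(6−1) = 1 · 16807 = 16807 (Pollak)
Example (3,1,5,2,6,2) → sorted (1,2,2,3,5,6): b_i ≤ i ∀i, a PF.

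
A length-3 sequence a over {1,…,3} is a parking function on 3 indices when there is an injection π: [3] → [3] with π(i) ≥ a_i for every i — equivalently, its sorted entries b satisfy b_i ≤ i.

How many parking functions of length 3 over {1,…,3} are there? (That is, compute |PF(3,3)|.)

16

|PF| = 1·4^2 = 1×16 = 16 (Konheim–Weiss)
One tuple (1,2,3) → sorted (1,2,3): b_i ≤ i ∀i, a PF.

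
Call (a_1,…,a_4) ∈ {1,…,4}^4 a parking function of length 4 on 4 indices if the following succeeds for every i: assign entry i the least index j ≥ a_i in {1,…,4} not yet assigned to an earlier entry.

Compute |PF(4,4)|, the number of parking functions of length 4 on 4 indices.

|PF(4,4)| = 1·5^3 = 1·125 = 125 [KW]
Check (4,2,1,1) → sorted (1,1,2,4): b_i ≤ i ∀i, a PF.

125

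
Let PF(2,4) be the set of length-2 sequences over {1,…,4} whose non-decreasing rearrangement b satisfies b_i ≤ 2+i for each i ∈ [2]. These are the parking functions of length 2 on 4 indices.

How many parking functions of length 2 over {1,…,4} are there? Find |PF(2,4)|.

15

#PF = (4−2+1)·(4+1)^(2−1) = 3·5 = 15
E.g. (1,4) → sorted (1,4): b_i ≤ 2+i ∀i, a PF.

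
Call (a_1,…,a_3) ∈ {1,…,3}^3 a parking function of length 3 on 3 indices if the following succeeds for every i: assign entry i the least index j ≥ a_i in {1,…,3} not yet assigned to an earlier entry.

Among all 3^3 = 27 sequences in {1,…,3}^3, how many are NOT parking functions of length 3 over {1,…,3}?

11

|PF(3,3)| = (3−3+1)·(3+1)^(3−1) = 1·16 = 16 (Pollak)
One tuple (3,1,3) → sorted (1,3,3): b_2=3>2, not a PF.
3^3 − 16 = 27 − 16 = 11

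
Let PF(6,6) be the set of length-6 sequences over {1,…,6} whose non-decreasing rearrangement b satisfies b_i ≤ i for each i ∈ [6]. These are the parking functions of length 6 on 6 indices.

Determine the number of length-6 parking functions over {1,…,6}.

16807

#PF = (6−6+1)·(6+1)^(6−1) = 1 · 16807 = 16807
One tuple (6,3,2,1,5,4) → sorted (1,2,3,4,5,6): b_i ≤ i ∀i, a PF.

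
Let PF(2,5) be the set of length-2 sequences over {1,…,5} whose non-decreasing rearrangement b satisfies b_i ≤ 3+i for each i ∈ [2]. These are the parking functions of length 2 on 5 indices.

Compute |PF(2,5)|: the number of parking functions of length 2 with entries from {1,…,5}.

Count = (5−2+1)·(5+1)^(2−1) = 4·6 = 24
Check (4,5) → sorted (4,5): b_i ≤ 3+i ∀i, a PF.

24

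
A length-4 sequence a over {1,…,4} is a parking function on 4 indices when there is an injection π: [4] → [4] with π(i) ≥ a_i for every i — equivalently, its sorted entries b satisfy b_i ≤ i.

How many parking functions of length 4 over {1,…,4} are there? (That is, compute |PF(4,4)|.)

#PF = 1·5^3 = 1·125 = 125
Example (2,4,1,2) → sorted (1,2,2,4): b_i ≤ i ∀i, a PF.

125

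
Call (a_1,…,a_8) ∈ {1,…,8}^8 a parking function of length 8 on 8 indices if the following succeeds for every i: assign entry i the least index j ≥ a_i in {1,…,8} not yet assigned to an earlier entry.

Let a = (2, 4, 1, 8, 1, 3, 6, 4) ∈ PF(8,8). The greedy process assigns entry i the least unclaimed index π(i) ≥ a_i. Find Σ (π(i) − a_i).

Σπ(i) = 1+…+8 = 36; Σa = 2+4+1+8+1+3+6+4 = 29; disp = 36−29 = 7.

7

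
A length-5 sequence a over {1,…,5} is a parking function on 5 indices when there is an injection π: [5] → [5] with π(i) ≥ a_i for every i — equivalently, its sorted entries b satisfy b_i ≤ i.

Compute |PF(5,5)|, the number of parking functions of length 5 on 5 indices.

1296

|PF(5,5)| = (6−5)·6^(5−1) = 1 · 1296 = 1296
Example (2,3,3,1,1) → sorted (1,1,2,3,3): b_i ≤ i ∀i, a PF.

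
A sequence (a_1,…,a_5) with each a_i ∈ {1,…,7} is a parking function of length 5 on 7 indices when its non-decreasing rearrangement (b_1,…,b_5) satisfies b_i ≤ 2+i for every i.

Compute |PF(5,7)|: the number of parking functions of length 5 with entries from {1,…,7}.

12288

|PF(5,7)| = (7−5+1)·(7+1)^(5−1) = 3·4096 = 12288 (Pollak)
Check (2,5,1,5,5) → sorted (1,2,5,5,5): b_i ≤ 2+i ∀i, a PF.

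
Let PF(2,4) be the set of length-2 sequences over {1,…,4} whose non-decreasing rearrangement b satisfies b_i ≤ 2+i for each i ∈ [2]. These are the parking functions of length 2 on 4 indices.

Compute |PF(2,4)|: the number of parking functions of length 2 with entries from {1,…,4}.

15

Count = (4+1−2)·(4+1)^{2−1} = 3×5 = 15 [KW]
E.g. (4,3) → sorted (3,4): b_i ≤ 2+i ∀i, a PF.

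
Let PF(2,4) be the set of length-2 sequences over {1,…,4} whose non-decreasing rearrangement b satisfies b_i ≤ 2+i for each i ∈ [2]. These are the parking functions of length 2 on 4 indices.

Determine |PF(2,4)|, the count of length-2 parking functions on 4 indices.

Count = (5−2)·5^(2−1) = 3·5 = 15 (Pollak)
Example (3,3) → sorted (3,3): b_i ≤ 2+i ∀i, a PF.

15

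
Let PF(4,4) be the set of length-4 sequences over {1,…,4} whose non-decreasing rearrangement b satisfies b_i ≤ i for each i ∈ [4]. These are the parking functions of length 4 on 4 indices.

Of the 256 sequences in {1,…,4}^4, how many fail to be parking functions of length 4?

|PF(4,4)| = (4+1−4)·(4+1)^{4−1} = 1×125 = 125 [KW]
Check (4,4,1,1) → sorted (1,1,4,4): b_3=4>3, not a PF.
So 256 − 125 = 131 fail.

131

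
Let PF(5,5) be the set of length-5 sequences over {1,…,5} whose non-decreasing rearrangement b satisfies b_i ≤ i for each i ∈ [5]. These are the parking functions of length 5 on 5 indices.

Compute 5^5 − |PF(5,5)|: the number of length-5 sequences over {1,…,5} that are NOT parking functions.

1829

Count = 1·6^4 = 1×1296 = 1296 (Pollak)
Example (2,1,5,4,5) → sorted (1,2,4,5,5): b_3=4>3, not a PF.
So 3125 − 1296 = 1829 fail.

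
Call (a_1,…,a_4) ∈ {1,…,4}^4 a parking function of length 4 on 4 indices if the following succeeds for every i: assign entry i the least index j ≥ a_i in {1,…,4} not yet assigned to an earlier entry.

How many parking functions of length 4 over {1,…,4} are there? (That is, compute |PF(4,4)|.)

Count = (4−4+1)·(4+1)^(4−1) = 1 · 125 = 125 (Pollak)
One tuple (1,2,3,1) → sorted (1,1,2,3): b_i ≤ i ∀i, a PF.

125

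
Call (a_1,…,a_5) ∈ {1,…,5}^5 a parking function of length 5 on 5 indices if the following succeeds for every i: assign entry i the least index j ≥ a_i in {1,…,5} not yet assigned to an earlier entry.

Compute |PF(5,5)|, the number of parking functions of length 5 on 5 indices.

#PF = (5−5+1)·(5+1)^(5−1) = 1 · 1296 = 1296 [KW]
Example (2,1,3,4,2) → sorted (1,2,2,3,4): b_i ≤ i ∀i, a PF.

1296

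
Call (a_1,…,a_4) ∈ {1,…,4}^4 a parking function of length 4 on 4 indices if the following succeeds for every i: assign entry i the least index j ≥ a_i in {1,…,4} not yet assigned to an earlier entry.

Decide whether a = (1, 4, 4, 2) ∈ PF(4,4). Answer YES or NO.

Rearranged: b = (1, 2, 4, 4).
  b_1=1 ≤ 1
  b_2=2 ≤ 2
  b_3=4 > 3
  fails at i=3 ⇒ NO

NO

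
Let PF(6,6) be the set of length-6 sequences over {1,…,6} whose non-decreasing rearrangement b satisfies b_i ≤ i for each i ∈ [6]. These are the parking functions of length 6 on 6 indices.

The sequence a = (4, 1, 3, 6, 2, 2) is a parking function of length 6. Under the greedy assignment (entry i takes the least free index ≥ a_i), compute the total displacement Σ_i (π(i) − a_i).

Σπ = 21 ({1..6} each once); Σa = 4+1+3+6+2+2 = 18; disp = 21−18 = 3.

3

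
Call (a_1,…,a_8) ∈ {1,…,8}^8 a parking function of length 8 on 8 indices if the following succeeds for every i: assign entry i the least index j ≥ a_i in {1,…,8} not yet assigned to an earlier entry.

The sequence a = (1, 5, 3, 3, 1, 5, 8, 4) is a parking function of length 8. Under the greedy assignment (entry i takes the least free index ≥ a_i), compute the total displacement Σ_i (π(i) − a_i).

Σπ = 8·9/2 = 36 (π permutes [8]); Σa = 1+5+3+3+1+5+8+4 = 30; disp = 36−30 = 6.

6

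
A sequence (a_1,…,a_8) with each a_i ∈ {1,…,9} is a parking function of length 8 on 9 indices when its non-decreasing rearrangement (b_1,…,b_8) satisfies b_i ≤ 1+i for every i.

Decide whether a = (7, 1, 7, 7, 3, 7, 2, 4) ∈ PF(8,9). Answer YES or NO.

NO

Sorted: b = (1, 2, 3, 4, 7, 7, 7, 7).
  b_1=1 ≤ 2
  b_2=2 ≤ 3
  b_3=3 ≤ 4
  b_4=4 ≤ 5
  b_5=7 > 6
  fails at i=5 ⇒ NO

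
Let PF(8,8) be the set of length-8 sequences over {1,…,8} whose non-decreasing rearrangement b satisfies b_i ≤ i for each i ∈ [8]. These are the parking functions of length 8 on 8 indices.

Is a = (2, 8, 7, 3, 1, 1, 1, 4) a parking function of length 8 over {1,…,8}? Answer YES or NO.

YES

Rearranged: b = (1, 1, 1, 2, 3, 4, 7, 8).
  b_1=1 ≤ 1
  b_2=1 ≤ 2
  b_3=1 ≤ 3
  b_4=2 ≤ 4
  b_5=3 ≤ 5
  b_6=4 ≤ 6
  b_7=7 ≤ 7
  b_8=8 ≤ 8
All bounds hold ⇒ YES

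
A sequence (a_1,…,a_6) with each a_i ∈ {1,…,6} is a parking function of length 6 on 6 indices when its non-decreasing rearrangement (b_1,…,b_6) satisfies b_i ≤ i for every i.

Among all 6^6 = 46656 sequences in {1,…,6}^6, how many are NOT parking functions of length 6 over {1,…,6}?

29849

|PF| = (6−6+1)·(6+1)^(6−1) = 1 · 16807 = 16807
Example (5,6,6,6,5,5) → sorted (5,5,5,6,6,6): b_1=5>1, not a PF.
Total 46656; non-PF = 46656−16807 = 29849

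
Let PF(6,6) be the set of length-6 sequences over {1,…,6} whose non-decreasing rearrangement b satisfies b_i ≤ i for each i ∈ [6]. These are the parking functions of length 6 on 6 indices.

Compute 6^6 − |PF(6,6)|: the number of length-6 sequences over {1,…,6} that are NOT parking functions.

29849

Count = (6−6+1)·(6+1)^(6−1) = 1·16807 = 16807 (Konheim–Weiss)
One tuple (3,3,3,1,5,3) → sorted (1,3,3,3,3,5): b_2=3>2, not a PF.
6^6 − 16807 = 46656 − 16807 = 29849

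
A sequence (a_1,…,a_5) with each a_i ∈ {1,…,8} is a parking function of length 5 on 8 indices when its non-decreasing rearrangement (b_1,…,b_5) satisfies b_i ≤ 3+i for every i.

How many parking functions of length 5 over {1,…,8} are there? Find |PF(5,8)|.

26244

|PF| = 4·9^4 = 4 · 6561 = 26244
Check (2,5,4,3,5) → sorted (2,3,4,5,5): b_i ≤ 3+i ∀i, a PF.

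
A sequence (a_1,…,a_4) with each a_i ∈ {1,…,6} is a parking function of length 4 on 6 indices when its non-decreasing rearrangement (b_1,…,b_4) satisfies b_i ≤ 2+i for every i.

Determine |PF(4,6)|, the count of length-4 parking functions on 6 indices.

1029

|PF| = (7−4)·7^(4−1) = 3×343 = 1029
Example (5,5,1,1) → sorted (1,1,5,5): b_i ≤ 2+i ∀i, a PF.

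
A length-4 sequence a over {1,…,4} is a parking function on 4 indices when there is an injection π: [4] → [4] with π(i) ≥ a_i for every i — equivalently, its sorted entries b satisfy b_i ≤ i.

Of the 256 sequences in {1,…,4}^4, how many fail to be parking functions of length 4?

131

Count = 1·5^3 = 1 · 125 = 125 [KW]
Check (4,4,3,3) → sorted (3,3,4,4): b_1=3>1, not a PF.
Total 256; non-PF = 256−125 = 131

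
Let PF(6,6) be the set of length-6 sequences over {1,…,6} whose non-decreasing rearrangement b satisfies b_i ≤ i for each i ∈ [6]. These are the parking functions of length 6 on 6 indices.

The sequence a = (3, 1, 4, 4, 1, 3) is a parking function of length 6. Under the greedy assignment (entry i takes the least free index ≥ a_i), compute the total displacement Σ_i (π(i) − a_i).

Σπ = 6·7/2 = 21 (π permutes [6]); Σa = 3+1+4+4+1+3 = 16; disp = 21−16 = 5.

5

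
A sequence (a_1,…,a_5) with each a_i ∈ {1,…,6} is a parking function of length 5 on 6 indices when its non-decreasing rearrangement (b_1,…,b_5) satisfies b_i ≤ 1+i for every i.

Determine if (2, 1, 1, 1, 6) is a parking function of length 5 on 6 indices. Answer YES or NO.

YES

Sorted: b = (1, 1, 1, 2, 6).
  b_1=1 ≤ 2
  b_2=1 ≤ 3
  b_3=1 ≤ 4
  b_4=2 ≤ 5
  b_5=6 ≤ 6
All bounds hold ⇒ YES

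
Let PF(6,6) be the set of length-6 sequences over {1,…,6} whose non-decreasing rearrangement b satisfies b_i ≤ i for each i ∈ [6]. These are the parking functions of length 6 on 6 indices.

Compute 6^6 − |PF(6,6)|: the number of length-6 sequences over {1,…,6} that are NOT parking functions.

29849

Count = (6−6+1)·(6+1)^(6−1) = 1·16807 = 16807 [KW]
Example (1,6,6,6,5,4) → sorted (1,4,5,6,6,6): b_2=4>2, not a PF.
Total 46656; non-PF = 46656−16807 = 29849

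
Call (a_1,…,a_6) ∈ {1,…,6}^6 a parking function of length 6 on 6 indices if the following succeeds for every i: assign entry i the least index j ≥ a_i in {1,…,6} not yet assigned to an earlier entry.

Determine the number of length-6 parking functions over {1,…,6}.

16807

Count = (7−6)·7^(6−1) = 1 · 16807 = 16807
One tuple (2,1,2,3,5,6) → sorted (1,2,2,3,5,6): b_i ≤ i ∀i, a PF.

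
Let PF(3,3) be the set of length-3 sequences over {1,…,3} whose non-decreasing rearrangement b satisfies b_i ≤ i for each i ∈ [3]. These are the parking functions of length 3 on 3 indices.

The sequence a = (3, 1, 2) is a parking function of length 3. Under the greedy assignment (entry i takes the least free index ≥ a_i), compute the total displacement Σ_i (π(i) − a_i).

Σπ(i) = 1+…+3 = 6; Σa = 3+1+2 = 6; disp = 6−6 = 0.

0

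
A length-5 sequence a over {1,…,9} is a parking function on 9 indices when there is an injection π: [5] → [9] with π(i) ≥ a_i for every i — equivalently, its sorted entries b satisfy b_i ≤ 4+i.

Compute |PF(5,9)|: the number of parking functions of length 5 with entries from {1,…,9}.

Count = (9−5+1)·(9+1)^(5−1) = 5×10000 = 50000 (Konheim–Weiss)
One tuple (7,5,3,4,2) → sorted (2,3,4,5,7): b_i ≤ 4+i ∀i, a PF.

50000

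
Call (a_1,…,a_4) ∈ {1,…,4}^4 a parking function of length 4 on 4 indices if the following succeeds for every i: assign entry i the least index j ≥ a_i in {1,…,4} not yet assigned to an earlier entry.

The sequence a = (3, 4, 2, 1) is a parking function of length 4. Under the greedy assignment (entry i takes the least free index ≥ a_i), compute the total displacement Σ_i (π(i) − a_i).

Σπ = 10 ({1..4} each once); Σa = 3+4+2+1 = 10; disp = 10−10 = 0.

0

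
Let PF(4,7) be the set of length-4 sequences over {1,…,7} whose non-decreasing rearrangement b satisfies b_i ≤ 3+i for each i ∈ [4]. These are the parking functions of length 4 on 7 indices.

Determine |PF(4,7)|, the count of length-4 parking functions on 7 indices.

2048

Count = 4·8^3 = 4 · 512 = 2048
Check (1,4,5,3) → sorted (1,3,4,5): b_i ≤ 3+i ∀i, a PF.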